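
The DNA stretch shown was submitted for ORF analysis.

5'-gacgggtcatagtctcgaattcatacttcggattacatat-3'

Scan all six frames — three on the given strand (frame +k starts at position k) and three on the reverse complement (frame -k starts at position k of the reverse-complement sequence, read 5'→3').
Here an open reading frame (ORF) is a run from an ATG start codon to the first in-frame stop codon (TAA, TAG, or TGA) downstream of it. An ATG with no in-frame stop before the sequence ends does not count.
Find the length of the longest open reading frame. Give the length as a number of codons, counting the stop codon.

6

Reverse complement (5'→3'): ATATGTAATCCGAAGTATGAATTCGAGACTATGACCCGTC
Frame +1: GAC GGG TCA TAG TCT CGA ATT CAT ACT TCG GAT TAC ATA — no ATG→stop ORF.
Frame +2: ACG GGT CAT AGT CTC GAA TTC ATA CTT CGG ATT ACA TAT — no ATG→stop ORF.
Frame +3: CGG GTC ATA GTC TCG AAT TCA TAC TTC GGA TTA CAT — no ATG→stop ORF.
Frame -1: ATA TGT AAT CCG AAG TAT GAA TTC GAG ACT ATG ACC CGT — no ATG→stop ORF.
Frame -2: TAT GTA ATC CGA AGT ATG AAT TCG AGA CTA TGA CCC GTC — ATG at 17, stop TGA at 32 → 18 nt.
Frame -3: ATG TAA TCC GAA GTA TGA ATT CGA GAC TAT GAC CCG — ATG at 3, stop TAA at 6 → 6 nt.
Longest: frame -2, positions 17–34, 18 nt = 6 codons = 5 aa. → 6 codons.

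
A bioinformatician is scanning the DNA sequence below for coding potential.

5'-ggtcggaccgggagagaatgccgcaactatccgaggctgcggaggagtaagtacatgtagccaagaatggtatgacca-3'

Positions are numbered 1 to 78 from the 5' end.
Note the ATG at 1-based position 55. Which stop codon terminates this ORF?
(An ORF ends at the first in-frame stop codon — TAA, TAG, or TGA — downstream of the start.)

Codons from position 55: ATG (55–57), TAG (58–60).
The first in-frame stop codon is TAG.

TAG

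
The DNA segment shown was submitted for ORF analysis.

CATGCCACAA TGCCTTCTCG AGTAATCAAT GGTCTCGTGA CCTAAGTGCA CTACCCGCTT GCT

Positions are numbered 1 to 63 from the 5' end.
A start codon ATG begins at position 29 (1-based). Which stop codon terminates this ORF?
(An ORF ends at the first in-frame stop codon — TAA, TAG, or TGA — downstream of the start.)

Codons from position 29: ATG (29–31), GTC (32–34), TCG (35–37), TGA (38–40).
The first in-frame stop codon is TGA.

TGA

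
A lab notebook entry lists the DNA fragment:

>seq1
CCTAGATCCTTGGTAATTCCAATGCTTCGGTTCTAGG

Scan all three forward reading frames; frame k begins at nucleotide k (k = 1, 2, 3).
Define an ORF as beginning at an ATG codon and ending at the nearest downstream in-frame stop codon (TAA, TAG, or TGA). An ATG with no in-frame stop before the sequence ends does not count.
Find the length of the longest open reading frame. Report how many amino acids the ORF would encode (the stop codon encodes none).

4

Frame 1: CCT AGA TCC TTG GTA ATT CCA ATG CTT CGG TTC TAG — ATG at 22, stop TAG at 34 → 15 nt.
Frame 2: CTA GAT CCT TGG TAA TTC CAA TGC TTC GGT TCT AGG — no ATG→stop ORF.
Frame 3: TAG ATC CTT GGT AAT TCC AAT GCT TCG GTT CTA — no ATG→stop ORF.
Longest: frame 1, positions 22–36, 15 nt = 5 codons = 4 aa. → 4 amino acids.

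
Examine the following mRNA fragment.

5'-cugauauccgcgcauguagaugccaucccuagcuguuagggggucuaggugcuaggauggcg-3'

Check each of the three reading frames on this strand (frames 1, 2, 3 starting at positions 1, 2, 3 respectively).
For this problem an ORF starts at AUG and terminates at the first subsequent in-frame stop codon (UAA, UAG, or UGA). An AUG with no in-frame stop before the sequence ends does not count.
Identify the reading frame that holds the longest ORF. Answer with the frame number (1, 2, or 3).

Frame 1: CUG AUA UCC GCG CAU GUA GAU GCC AUC CCU AGC UGU UAG GGG GUC UAG GUG CUA GGA UGG — no AUG→stop ORF.
Frame 2: UGA UAU CCG CGC AUG UAG AUG CCA UCC CUA GCU GUU AGG GGG UCU AGG UGC UAG GAU GGC — AUG at 14, stop UAG at 17 → 6 nt; AUG at 20, stop UAG at 53 → 36 nt.
Frame 3: GAU AUC CGC GCA UGU AGA UGC CAU CCC UAG CUG UUA GGG GGU CUA GGU GCU AGG AUG GCG — no AUG→stop ORF.
Longest ORF is 36 nt in frame 2 (positions 20–55).

2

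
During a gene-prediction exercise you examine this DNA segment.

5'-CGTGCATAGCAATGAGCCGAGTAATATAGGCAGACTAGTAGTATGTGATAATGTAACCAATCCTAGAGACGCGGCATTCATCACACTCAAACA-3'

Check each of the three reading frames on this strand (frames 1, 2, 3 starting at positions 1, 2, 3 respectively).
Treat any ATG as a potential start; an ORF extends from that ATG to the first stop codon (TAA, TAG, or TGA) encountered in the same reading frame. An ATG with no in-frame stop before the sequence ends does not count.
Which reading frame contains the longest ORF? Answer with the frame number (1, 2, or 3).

Frame 1: CGT GCA TAG CAA TGA GCC GAG TAA TAT AGG CAG ACT AGT AGT ATG TGA TAA TGT AAC CAA TCC TAG AGA CGC GGC ATT CAT CAC ACT CAA ACA — ATG at 43, stop TGA at 46 → 6 nt.
Frame 2: GTG CAT AGC AAT GAG CCG AGT AAT ATA GGC AGA CTA GTA GTA TGT GAT AAT GTA ACC AAT CCT AGA GAC GCG GCA TTC ATC ACA CTC AAA — no ATG→stop ORF.
Frame 3: TGC ATA GCA ATG AGC CGA GTA ATA TAG GCA GAC TAG TAG TAT GTG ATA ATG TAA CCA ATC CTA GAG ACG CGG CAT TCA TCA CAC TCA AAC — ATG at 12, stop TAG at 27 → 18 nt; ATG at 51, stop TAA at 54 → 6 nt.
Longest ORF is 18 nt in frame 3 (positions 12–29).

3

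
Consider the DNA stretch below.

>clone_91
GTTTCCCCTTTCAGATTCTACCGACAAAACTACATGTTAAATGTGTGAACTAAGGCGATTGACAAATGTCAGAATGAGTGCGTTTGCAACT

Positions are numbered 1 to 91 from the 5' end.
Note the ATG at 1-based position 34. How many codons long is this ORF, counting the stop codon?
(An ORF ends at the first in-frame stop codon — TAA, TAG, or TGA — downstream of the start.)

5

Codons from position 34: ATG (34–36), TTA (37–39), AAT (40–42), GTG (43–45), TGA (46–48).
TGA is the first in-frame stop; that's 5 codons including the stop.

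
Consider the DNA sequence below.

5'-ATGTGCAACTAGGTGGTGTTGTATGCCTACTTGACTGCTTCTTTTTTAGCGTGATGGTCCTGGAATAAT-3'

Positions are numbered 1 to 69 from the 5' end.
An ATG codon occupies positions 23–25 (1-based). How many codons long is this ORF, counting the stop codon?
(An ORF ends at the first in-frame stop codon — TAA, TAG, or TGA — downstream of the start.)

4

Codons from position 23: ATG (23–25), CCT (26–28), ACT (29–31), TGA (32–34).
TGA is the first in-frame stop; that's 4 codons including the stop.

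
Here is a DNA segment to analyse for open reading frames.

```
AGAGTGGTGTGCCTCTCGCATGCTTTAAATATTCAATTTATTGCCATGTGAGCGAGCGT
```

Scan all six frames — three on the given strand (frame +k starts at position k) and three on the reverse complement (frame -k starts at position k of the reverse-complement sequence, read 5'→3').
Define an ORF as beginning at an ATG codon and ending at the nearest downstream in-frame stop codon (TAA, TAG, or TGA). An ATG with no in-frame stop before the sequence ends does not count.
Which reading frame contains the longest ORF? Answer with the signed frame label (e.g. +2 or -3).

Reverse complement (5'→3'): ACGCTCGCTCACATGGCAATAAATTGAATATTTAAAGCATGCGAGAGGCACACCACTCT
Frame +1: AGA GTG GTG TGC CTC TCG CAT GCT TTA AAT ATT CAA TTT ATT GCC ATG TGA GCG AGC — ATG at 46, stop TGA at 49 → 6 nt.
Frame +2: GAG TGG TGT GCC TCT CGC ATG CTT TAA ATA TTC AAT TTA TTG CCA TGT GAG CGA GCG — ATG at 20, stop TAA at 26 → 9 nt.
Frame +3: AGT GGT GTG CCT CTC GCA TGC TTT AAA TAT TCA ATT TAT TGC CAT GTG AGC GAG CGT — no ATG→stop ORF.
Frame -1: ACG CTC GCT CAC ATG GCA ATA AAT TGA ATA TTT AAA GCA TGC GAG AGG CAC ACC ACT — ATG at 13, stop TGA at 25 → 15 nt.
Frame -2: CGC TCG CTC ACA TGG CAA TAA ATT GAA TAT TTA AAG CAT GCG AGA GGC ACA CCA CTC — no ATG→stop ORF.
Frame -3: GCT CGC TCA CAT GGC AAT AAA TTG AAT ATT TAA AGC ATG CGA GAG GCA CAC CAC TCT — no ATG→stop ORF.
Longest ORF is 15 nt in frame -1 (positions 13–27).

-1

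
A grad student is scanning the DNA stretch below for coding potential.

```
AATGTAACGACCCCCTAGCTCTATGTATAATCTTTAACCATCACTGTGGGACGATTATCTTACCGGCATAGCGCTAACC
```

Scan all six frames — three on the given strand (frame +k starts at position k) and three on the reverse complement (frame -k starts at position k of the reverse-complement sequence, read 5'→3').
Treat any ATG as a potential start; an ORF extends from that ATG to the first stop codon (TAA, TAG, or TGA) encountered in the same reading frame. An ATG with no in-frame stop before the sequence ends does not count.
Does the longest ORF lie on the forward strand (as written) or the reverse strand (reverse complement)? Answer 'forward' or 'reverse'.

Reverse complement (5'→3'): GGTTAGCGCTATGCCGGTAAGATAATCGTCCCACAGTGATGGTTAAAGATTATACATAGAGCTAGGGGGTCGTTACATT
Frame +1: AAT GTA ACG ACC CCC TAG CTC TAT GTA TAA TCT TTA ACC ATC ACT GTG GGA CGA TTA TCT TAC CGG CAT AGC GCT AAC — no ATG→stop ORF.
Frame +2: ATG TAA CGA CCC CCT AGC TCT ATG TAT AAT CTT TAA CCA TCA CTG TGG GAC GAT TAT CTT ACC GGC ATA GCG CTA ACC — ATG at 2, stop TAA at 5 → 6 nt; ATG at 23, stop TAA at 35 → 15 nt.
Frame +3: TGT AAC GAC CCC CTA GCT CTA TGT ATA ATC TTT AAC CAT CAC TGT GGG ACG ATT ATC TTA CCG GCA TAG CGC TAA — no ATG→stop ORF.
Frame -1: GGT TAG CGC TAT GCC GGT AAG ATA ATC GTC CCA CAG TGA TGG TTA AAG ATT ATA CAT AGA GCT AGG GGG TCG TTA CAT — no ATG→stop ORF.
Frame -2: GTT AGC GCT ATG CCG GTA AGA TAA TCG TCC CAC AGT GAT GGT TAA AGA TTA TAC ATA GAG CTA GGG GGT CGT TAC ATT — ATG at 11, stop TAA at 23 → 15 nt.
Frame -3: TTA GCG CTA TGC CGG TAA GAT AAT CGT CCC ACA GTG ATG GTT AAA GAT TAT ACA TAG AGC TAG GGG GTC GTT ACA — ATG at 39, stop TAG at 57 → 21 nt.
Forward-strand max 15 nt; reverse-strand max 21 nt. The reverse strand has the longer ORF.

reverse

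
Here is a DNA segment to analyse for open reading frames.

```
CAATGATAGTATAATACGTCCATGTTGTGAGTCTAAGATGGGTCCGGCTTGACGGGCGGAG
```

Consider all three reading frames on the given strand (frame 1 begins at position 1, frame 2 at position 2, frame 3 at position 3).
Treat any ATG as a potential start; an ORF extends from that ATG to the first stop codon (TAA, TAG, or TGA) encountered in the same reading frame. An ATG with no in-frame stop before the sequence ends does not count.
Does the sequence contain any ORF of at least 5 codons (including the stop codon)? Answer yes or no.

yes

Frame 1: CAA TGA TAG TAT AAT ACG TCC ATG TTG TGA GTC TAA GAT GGG TCC GGC TTG ACG GGC GGA — ATG at 22, stop TGA at 28 → 9 nt.
Frame 2: AAT GAT AGT ATA ATA CGT CCA TGT TGT GAG TCT AAG ATG GGT CCG GCT TGA CGG GCG GAG — ATG at 38, stop TGA at 50 → 15 nt.
Frame 3: ATG ATA GTA TAA TAC GTC CAT GTT GTG AGT CTA AGA TGG GTC CGG CTT GAC GGG CGG — ATG at 3, stop TAA at 12 → 12 nt.
Frame 2 has an ORF of 5 codons (positions 38–52) ≥ 5, so yes.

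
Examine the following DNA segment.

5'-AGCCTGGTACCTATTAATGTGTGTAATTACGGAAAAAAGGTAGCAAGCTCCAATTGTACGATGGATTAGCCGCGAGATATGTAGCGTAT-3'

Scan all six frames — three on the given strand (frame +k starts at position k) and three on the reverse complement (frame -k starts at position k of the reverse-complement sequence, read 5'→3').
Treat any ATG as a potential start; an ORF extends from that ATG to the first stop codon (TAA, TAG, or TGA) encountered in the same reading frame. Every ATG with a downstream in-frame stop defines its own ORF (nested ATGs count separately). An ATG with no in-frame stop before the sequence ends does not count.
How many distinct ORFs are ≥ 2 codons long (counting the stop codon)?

3

Reverse complement (5'→3'): ATACGCTACATATCTCGCGGCTAATCCATCGTACAATTGGAGCTTGCTACCTTTTTTCCGTAATTACACACATTAATAGGTACCAGGCT
Frame +1: AGC CTG GTA CCT ATT AAT GTG TGT AAT TAC GGA AAA AAG GTA GCA AGC TCC AAT TGT ACG ATG GAT TAG CCG CGA GAT ATG TAG CGT — ATG at 61, stop TAG at 67 → 9 nt; ATG at 79, stop TAG at 82 → 6 nt.
Frame +2: GCC TGG TAC CTA TTA ATG TGT GTA ATT ACG GAA AAA AGG TAG CAA GCT CCA ATT GTA CGA TGG ATT AGC CGC GAG ATA TGT AGC GTA — ATG at 17, stop TAG at 41 → 27 nt.
Frame +3: CCT GGT ACC TAT TAA TGT GTG TAA TTA CGG AAA AAA GGT AGC AAG CTC CAA TTG TAC GAT GGA TTA GCC GCG AGA TAT GTA GCG TAT — no ATG→stop ORF.
Frame -1: ATA CGC TAC ATA TCT CGC GGC TAA TCC ATC GTA CAA TTG GAG CTT GCT ACC TTT TTT CCG TAA TTA CAC ACA TTA ATA GGT ACC AGG — no ATG→stop ORF.
Frame -2: TAC GCT ACA TAT CTC GCG GCT AAT CCA TCG TAC AAT TGG AGC TTG CTA CCT TTT TTC CGT AAT TAC ACA CAT TAA TAG GTA CCA GGC — no ATG→stop ORF.
Frame -3: ACG CTA CAT ATC TCG CGG CTA ATC CAT CGT ACA ATT GGA GCT TGC TAC CTT TTT TCC GTA ATT ACA CAC ATT AAT AGG TAC CAG GCT — no ATG→stop ORF.
ORFs ≥ 2 codons: frame +1 61–69 (3 codons), frame +1 79–84 (2 codons), frame +2 17–43 (9 codons). Count = 3.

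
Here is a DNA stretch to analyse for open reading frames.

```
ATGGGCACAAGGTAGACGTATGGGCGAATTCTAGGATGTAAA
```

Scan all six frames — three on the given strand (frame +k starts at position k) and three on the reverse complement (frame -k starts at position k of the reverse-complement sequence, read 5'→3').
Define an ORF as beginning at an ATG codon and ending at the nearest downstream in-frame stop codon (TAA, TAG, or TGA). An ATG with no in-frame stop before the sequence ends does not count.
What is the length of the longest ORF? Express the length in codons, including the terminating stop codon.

Reverse complement (5'→3'): TTTACATCCTAGAATTCGCCCATACGTCTACCTTGTGCCCAT
Frame +1: ATG GGC ACA AGG TAG ACG TAT GGG CGA ATT CTA GGA TGT AAA — ATG at 1, stop TAG at 13 → 15 nt.
Frame +2: TGG GCA CAA GGT AGA CGT ATG GGC GAA TTC TAG GAT GTA — ATG at 20, stop TAG at 32 → 15 nt.
Frame +3: GGG CAC AAG GTA GAC GTA TGG GCG AAT TCT AGG ATG TAA — ATG at 36, stop TAA at 39 → 6 nt.
Frame -1: TTT ACA TCC TAG AAT TCG CCC ATA CGT CTA CCT TGT GCC CAT — no ATG→stop ORF.
Frame -2: TTA CAT CCT AGA ATT CGC CCA TAC GTC TAC CTT GTG CCC — no ATG→stop ORF.
Frame -3: TAC ATC CTA GAA TTC GCC CAT ACG TCT ACC TTG TGC CCA — no ATG→stop ORF.
Longest: frame +1, positions 1–15, 15 nt = 5 codons = 4 aa. → 5 codons.

5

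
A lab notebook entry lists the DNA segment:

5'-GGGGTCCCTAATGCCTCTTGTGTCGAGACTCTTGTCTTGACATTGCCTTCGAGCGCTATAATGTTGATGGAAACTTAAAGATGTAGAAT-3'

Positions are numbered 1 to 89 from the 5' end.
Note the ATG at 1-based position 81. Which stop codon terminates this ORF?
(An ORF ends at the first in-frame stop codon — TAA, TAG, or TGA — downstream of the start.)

TAG

Codons from position 81: ATG (81–83), TAG (84–86).
The first in-frame stop codon is TAG.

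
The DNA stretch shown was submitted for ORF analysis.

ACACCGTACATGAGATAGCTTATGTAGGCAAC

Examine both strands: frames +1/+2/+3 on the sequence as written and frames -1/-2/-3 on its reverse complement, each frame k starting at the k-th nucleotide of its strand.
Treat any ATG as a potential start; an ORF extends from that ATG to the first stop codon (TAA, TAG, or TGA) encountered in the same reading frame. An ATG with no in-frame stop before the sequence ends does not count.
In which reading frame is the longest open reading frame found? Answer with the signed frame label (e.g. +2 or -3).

Reverse complement (5'→3'): GTTGCCTACATAAGCTATCTCATGTACGGTGT
Frame +1: ACA CCG TAC ATG AGA TAG CTT ATG TAG GCA — ATG at 10, stop TAG at 16 → 9 nt; ATG at 22, stop TAG at 25 → 6 nt.
Frame +2: CAC CGT ACA TGA GAT AGC TTA TGT AGG CAA — no ATG→stop ORF.
Frame +3: ACC GTA CAT GAG ATA GCT TAT GTA GGC AAC — no ATG→stop ORF.
Frame -1: GTT GCC TAC ATA AGC TAT CTC ATG TAC GGT — no ATG→stop ORF.
Frame -2: TTG CCT ACA TAA GCT ATC TCA TGT ACG GTG — no ATG→stop ORF.
Frame -3: TGC CTA CAT AAG CTA TCT CAT GTA CGG TGT — no ATG→stop ORF.
Longest ORF is 9 nt in frame +1 (positions 10–18).

+1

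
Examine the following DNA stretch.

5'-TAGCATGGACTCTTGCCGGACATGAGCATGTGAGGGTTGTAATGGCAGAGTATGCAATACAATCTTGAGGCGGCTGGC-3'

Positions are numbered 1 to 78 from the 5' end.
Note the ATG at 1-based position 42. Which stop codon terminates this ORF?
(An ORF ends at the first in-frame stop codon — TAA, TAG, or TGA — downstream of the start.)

TGA

Codons from position 42: ATG (42–44), GCA (45–47), GAG (48–50), TAT (51–53), GCA (54–56), ATA (57–59), CAA (60–62), TCT (63–65), TGA (66–68).
The first in-frame stop codon is TGA.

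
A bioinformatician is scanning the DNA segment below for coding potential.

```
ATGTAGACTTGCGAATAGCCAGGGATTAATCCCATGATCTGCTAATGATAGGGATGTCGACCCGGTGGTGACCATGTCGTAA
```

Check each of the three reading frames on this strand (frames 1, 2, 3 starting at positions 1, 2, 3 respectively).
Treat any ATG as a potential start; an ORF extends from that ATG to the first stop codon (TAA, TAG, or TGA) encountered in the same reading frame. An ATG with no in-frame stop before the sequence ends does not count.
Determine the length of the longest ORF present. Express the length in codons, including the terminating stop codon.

Frame 1: ATG TAG ACT TGC GAA TAG CCA GGG ATT AAT CCC ATG ATC TGC TAA TGA TAG GGA TGT CGA CCC GGT GGT GAC CAT GTC GTA — ATG at 1, stop TAG at 4 → 6 nt; ATG at 34, stop TAA at 43 → 12 nt.
Frame 2: TGT AGA CTT GCG AAT AGC CAG GGA TTA ATC CCA TGA TCT GCT AAT GAT AGG GAT GTC GAC CCG GTG GTG ACC ATG TCG TAA — ATG at 74, stop TAA at 80 → 9 nt.
Frame 3: GTA GAC TTG CGA ATA GCC AGG GAT TAA TCC CAT GAT CTG CTA ATG ATA GGG ATG TCG ACC CGG TGG TGA CCA TGT CGT — ATG at 45, stop TGA at 69 → 27 nt; ATG at 54, stop TGA at 69 → 18 nt.
Longest: frame 3, positions 45–71, 27 nt = 9 codons = 8 aa. → 9 codons.

9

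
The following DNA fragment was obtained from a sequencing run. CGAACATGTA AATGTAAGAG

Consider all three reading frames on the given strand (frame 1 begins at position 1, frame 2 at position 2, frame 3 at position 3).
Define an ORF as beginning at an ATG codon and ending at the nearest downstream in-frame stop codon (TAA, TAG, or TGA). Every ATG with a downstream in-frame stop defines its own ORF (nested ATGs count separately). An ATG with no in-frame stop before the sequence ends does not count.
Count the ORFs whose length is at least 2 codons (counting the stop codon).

2

Frame 1: CGA ACA TGT AAA TGT AAG — no ATG→stop ORF.
Frame 2: GAA CAT GTA AAT GTA AGA — no ATG→stop ORF.
Frame 3: AAC ATG TAA ATG TAA GAG — ATG at 6, stop TAA at 9 → 6 nt; ATG at 12, stop TAA at 15 → 6 nt.
ORFs ≥ 2 codons: frame 3 6–11 (2 codons), frame 3 12–17 (2 codons). Count = 2.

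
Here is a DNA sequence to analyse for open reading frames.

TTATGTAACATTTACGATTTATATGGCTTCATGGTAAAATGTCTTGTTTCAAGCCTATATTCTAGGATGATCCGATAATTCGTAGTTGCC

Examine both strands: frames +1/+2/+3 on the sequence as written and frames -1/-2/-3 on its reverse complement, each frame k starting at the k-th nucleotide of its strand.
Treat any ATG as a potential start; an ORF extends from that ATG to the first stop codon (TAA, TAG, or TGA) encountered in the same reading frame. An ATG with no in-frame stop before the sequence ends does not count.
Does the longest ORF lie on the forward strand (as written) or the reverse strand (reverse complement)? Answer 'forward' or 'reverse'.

forward

Reverse complement (5'→3'): GGCAACTACGAATTATCGGATCATCCTAGAATATAGGCTTGAAACAAGACATTTTACCATGAAGCCATATAAATCGTAAATGTTACATAA
Frame +1: TTA TGT AAC ATT TAC GAT TTA TAT GGC TTC ATG GTA AAA TGT CTT GTT TCA AGC CTA TAT TCT AGG ATG ATC CGA TAA TTC GTA GTT GCC — ATG at 31, stop TAA at 76 → 48 nt; ATG at 67, stop TAA at 76 → 12 nt.
Frame +2: TAT GTA ACA TTT ACG ATT TAT ATG GCT TCA TGG TAA AAT GTC TTG TTT CAA GCC TAT ATT CTA GGA TGA TCC GAT AAT TCG TAG TTG — ATG at 23, stop TAA at 35 → 15 nt.
Frame +3: ATG TAA CAT TTA CGA TTT ATA TGG CTT CAT GGT AAA ATG TCT TGT TTC AAG CCT ATA TTC TAG GAT GAT CCG ATA ATT CGT AGT TGC — ATG at 3, stop TAA at 6 → 6 nt; ATG at 39, stop TAG at 63 → 27 nt.
Frame -1: GGC AAC TAC GAA TTA TCG GAT CAT CCT AGA ATA TAG GCT TGA AAC AAG ACA TTT TAC CAT GAA GCC ATA TAA ATC GTA AAT GTT ACA TAA — no ATG→stop ORF.
Frame -2: GCA ACT ACG AAT TAT CGG ATC ATC CTA GAA TAT AGG CTT GAA ACA AGA CAT TTT ACC ATG AAG CCA TAT AAA TCG TAA ATG TTA CAT — ATG at 59, stop TAA at 77 → 21 nt.
Frame -3: CAA CTA CGA ATT ATC GGA TCA TCC TAG AAT ATA GGC TTG AAA CAA GAC ATT TTA CCA TGA AGC CAT ATA AAT CGT AAA TGT TAC ATA — no ATG→stop ORF.
Forward-strand max 48 nt; reverse-strand max 21 nt. The forward strand has the longer ORF.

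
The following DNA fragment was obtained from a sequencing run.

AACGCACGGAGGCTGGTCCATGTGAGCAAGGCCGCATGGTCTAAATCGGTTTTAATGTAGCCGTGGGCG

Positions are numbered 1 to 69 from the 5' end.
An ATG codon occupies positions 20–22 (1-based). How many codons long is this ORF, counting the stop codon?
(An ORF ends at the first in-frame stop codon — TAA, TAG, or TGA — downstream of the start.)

Codons from position 20: ATG (20–22), TGA (23–25).
TGA is the first in-frame stop; that's 2 codons including the stop.

2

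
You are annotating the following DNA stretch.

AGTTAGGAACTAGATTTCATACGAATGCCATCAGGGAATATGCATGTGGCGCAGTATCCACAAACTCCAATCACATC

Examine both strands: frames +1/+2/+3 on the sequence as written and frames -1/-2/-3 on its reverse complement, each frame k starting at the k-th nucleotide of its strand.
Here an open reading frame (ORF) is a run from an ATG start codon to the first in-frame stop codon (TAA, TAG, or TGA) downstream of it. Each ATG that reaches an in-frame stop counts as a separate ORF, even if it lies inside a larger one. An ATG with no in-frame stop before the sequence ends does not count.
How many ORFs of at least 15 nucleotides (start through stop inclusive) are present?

3

Reverse complement (5'→3'): GATGTGATTGGAGTTTGTGGATACTGCGCCACATGCATATTCCCTGATGGCATTCGTATGAAATCTAGTTCCTAACT
Frame +1: AGT TAG GAA CTA GAT TTC ATA CGA ATG CCA TCA GGG AAT ATG CAT GTG GCG CAG TAT CCA CAA ACT CCA ATC ACA — no ATG→stop ORF.
Frame +2: GTT AGG AAC TAG ATT TCA TAC GAA TGC CAT CAG GGA ATA TGC ATG TGG CGC AGT ATC CAC AAA CTC CAA TCA CAT — no ATG→stop ORF.
Frame +3: TTA GGA ACT AGA TTT CAT ACG AAT GCC ATC AGG GAA TAT GCA TGT GGC GCA GTA TCC ACA AAC TCC AAT CAC ATC — no ATG→stop ORF.
Frame -1: GAT GTG ATT GGA GTT TGT GGA TAC TGC GCC ACA TGC ATA TTC CCT GAT GGC ATT CGT ATG AAA TCT AGT TCC TAA — ATG at 58, stop TAA at 73 → 18 nt.
Frame -2: ATG TGA TTG GAG TTT GTG GAT ACT GCG CCA CAT GCA TAT TCC CTG ATG GCA TTC GTA TGA AAT CTA GTT CCT AAC — ATG at 2, stop TGA at 5 → 6 nt; ATG at 47, stop TGA at 59 → 15 nt.
Frame -3: TGT GAT TGG AGT TTG TGG ATA CTG CGC CAC ATG CAT ATT CCC TGA TGG CAT TCG TAT GAA ATC TAG TTC CTA ACT — ATG at 33, stop TGA at 45 → 15 nt.
ORFs ≥ 15 nucleotides: frame -1 58–75 (18 nucleotides), frame -2 47–61 (15 nucleotides), frame -3 33–47 (15 nucleotides). Count = 3.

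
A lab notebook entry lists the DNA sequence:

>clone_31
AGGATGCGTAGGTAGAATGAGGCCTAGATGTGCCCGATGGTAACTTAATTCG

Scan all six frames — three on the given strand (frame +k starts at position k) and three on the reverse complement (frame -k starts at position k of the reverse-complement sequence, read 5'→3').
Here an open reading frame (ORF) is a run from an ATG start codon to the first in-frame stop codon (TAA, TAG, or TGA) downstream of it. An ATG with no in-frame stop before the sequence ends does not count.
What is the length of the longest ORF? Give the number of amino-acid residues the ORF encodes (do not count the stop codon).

8

Reverse complement (5'→3'): CGAATTAAGTTACCATCGGGCACATCTAGGCCTCATTCTACCTACGCATCCT
Frame +1: AGG ATG CGT AGG TAG AAT GAG GCC TAG ATG TGC CCG ATG GTA ACT TAA TTC — ATG at 4, stop TAG at 13 → 12 nt; ATG at 28, stop TAA at 46 → 21 nt; ATG at 37, stop TAA at 46 → 12 nt.
Frame +2: GGA TGC GTA GGT AGA ATG AGG CCT AGA TGT GCC CGA TGG TAA CTT AAT TCG — ATG at 17, stop TAA at 41 → 27 nt.
Frame +3: GAT GCG TAG GTA GAA TGA GGC CTA GAT GTG CCC GAT GGT AAC TTA ATT — no ATG→stop ORF.
Frame -1: CGA ATT AAG TTA CCA TCG GGC ACA TCT AGG CCT CAT TCT ACC TAC GCA TCC — no ATG→stop ORF.
Frame -2: GAA TTA AGT TAC CAT CGG GCA CAT CTA GGC CTC ATT CTA CCT ACG CAT CCT — no ATG→stop ORF.
Frame -3: AAT TAA GTT ACC ATC GGG CAC ATC TAG GCC TCA TTC TAC CTA CGC ATC — no ATG→stop ORF.
Longest: frame +2, positions 17–43, 27 nt = 9 codons = 8 aa. → 8 amino acids.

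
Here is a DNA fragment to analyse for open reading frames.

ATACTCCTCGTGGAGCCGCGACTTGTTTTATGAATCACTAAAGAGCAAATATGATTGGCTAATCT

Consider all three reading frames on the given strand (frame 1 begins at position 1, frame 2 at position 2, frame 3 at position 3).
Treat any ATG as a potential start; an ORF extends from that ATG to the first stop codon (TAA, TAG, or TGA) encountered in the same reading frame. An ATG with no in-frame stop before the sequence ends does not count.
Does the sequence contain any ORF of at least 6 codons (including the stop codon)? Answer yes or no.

Frame 1: ATA CTC CTC GTG GAG CCG CGA CTT GTT TTA TGA ATC ACT AAA GAG CAA ATA TGA TTG GCT AAT — no ATG→stop ORF.
Frame 2: TAC TCC TCG TGG AGC CGC GAC TTG TTT TAT GAA TCA CTA AAG AGC AAA TAT GAT TGG CTA ATC — no ATG→stop ORF.
Frame 3: ACT CCT CGT GGA GCC GCG ACT TGT TTT ATG AAT CAC TAA AGA GCA AAT ATG ATT GGC TAA TCT — ATG at 30, stop TAA at 39 → 12 nt; ATG at 51, stop TAA at 60 → 12 nt.
Largest ORF found is 4 codons < 6, so no.

no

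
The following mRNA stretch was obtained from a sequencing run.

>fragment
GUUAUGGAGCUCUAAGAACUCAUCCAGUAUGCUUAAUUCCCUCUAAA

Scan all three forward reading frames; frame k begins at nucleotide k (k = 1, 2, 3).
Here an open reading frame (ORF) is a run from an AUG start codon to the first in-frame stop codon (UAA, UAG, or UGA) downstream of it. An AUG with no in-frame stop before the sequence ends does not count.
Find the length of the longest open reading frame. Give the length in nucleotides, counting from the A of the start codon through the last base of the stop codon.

18

Frame 1: GUU AUG GAG CUC UAA GAA CUC AUC CAG UAU GCU UAA UUC CCU CUA — AUG at 4, stop UAA at 13 → 12 nt.
Frame 2: UUA UGG AGC UCU AAG AAC UCA UCC AGU AUG CUU AAU UCC CUC UAA — AUG at 29, stop UAA at 44 → 18 nt.
Frame 3: UAU GGA GCU CUA AGA ACU CAU CCA GUA UGC UUA AUU CCC UCU AAA — no AUG→stop ORF.
Longest: frame 2, positions 29–46, 18 nt = 6 codons = 5 aa. → 18 nucleotides.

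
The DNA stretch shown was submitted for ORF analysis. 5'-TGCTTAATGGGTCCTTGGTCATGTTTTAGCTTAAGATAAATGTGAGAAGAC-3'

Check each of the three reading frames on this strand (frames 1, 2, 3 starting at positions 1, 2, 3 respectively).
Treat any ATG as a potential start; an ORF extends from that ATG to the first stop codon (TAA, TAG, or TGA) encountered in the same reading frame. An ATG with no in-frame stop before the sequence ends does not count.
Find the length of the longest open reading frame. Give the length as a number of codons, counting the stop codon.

11

Frame 1: TGC TTA ATG GGT CCT TGG TCA TGT TTT AGC TTA AGA TAA ATG TGA GAA GAC — ATG at 7, stop TAA at 37 → 33 nt; ATG at 40, stop TGA at 43 → 6 nt.
Frame 2: GCT TAA TGG GTC CTT GGT CAT GTT TTA GCT TAA GAT AAA TGT GAG AAG — no ATG→stop ORF.
Frame 3: CTT AAT GGG TCC TTG GTC ATG TTT TAG CTT AAG ATA AAT GTG AGA AGA — ATG at 21, stop TAG at 27 → 9 nt.
Longest: frame 1, positions 7–39, 33 nt = 11 codons = 10 aa. → 11 codons.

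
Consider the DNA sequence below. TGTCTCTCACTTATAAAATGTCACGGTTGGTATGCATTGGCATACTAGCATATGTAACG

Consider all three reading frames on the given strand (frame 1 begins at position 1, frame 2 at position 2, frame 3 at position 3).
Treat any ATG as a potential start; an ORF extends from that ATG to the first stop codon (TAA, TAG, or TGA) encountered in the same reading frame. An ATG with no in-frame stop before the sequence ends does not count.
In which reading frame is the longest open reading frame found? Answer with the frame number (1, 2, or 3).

Frame 1: TGT CTC TCA CTT ATA AAA TGT CAC GGT TGG TAT GCA TTG GCA TAC TAG CAT ATG TAA — ATG at 52, stop TAA at 55 → 6 nt.
Frame 2: GTC TCT CAC TTA TAA AAT GTC ACG GTT GGT ATG CAT TGG CAT ACT AGC ATA TGT AAC — no ATG→stop ORF.
Frame 3: TCT CTC ACT TAT AAA ATG TCA CGG TTG GTA TGC ATT GGC ATA CTA GCA TAT GTA ACG — no ATG→stop ORF.
Longest ORF is 6 nt in frame 1 (positions 52–57).

1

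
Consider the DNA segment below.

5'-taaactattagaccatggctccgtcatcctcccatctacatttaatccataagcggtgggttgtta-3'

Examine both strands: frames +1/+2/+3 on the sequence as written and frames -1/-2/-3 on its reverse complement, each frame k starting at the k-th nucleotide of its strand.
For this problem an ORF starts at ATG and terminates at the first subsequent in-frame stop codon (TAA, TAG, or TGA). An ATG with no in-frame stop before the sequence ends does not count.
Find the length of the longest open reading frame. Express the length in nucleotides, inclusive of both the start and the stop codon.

Reverse complement (5'→3'): TAACAACCCACCGCTTATGGATTAAATGTAGATGGGAGGATGACGGAGCCATGGTCTAATAGTTTA
Frame +1: TAA ACT ATT AGA CCA TGG CTC CGT CAT CCT CCC ATC TAC ATT TAA TCC ATA AGC GGT GGG TTG TTA — no ATG→stop ORF.
Frame +2: AAA CTA TTA GAC CAT GGC TCC GTC ATC CTC CCA TCT ACA TTT AAT CCA TAA GCG GTG GGT TGT — no ATG→stop ORF.
Frame +3: AAC TAT TAG ACC ATG GCT CCG TCA TCC TCC CAT CTA CAT TTA ATC CAT AAG CGG TGG GTT GTT — no ATG→stop ORF.
Frame -1: TAA CAA CCC ACC GCT TAT GGA TTA AAT GTA GAT GGG AGG ATG ACG GAG CCA TGG TCT AAT AGT TTA — no ATG→stop ORF.
Frame -2: AAC AAC CCA CCG CTT ATG GAT TAA ATG TAG ATG GGA GGA TGA CGG AGC CAT GGT CTA ATA GTT — ATG at 17, stop TAA at 23 → 9 nt; ATG at 26, stop TAG at 29 → 6 nt; ATG at 32, stop TGA at 41 → 12 nt.
Frame -3: ACA ACC CAC CGC TTA TGG ATT AAA TGT AGA TGG GAG GAT GAC GGA GCC ATG GTC TAA TAG TTT — ATG at 51, stop TAA at 57 → 9 nt.
Longest: frame -2, positions 32–43, 12 nt = 4 codons = 3 aa. → 12 nucleotides.

12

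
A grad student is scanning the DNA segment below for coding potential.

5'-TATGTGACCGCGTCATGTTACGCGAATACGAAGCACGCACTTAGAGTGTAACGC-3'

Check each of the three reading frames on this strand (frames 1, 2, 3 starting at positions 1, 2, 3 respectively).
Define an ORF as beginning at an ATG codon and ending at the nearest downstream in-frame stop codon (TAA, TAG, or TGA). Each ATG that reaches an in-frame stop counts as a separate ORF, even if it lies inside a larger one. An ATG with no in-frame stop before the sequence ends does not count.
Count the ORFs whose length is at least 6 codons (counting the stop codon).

Frame 1: TAT GTG ACC GCG TCA TGT TAC GCG AAT ACG AAG CAC GCA CTT AGA GTG TAA CGC — no ATG→stop ORF.
Frame 2: ATG TGA CCG CGT CAT GTT ACG CGA ATA CGA AGC ACG CAC TTA GAG TGT AAC — ATG at 2, stop TGA at 5 → 6 nt.
Frame 3: TGT GAC CGC GTC ATG TTA CGC GAA TAC GAA GCA CGC ACT TAG AGT GTA ACG — ATG at 15, stop TAG at 42 → 30 nt.
ORFs ≥ 6 codons: frame 3 15–44 (10 codons). Count = 1.

1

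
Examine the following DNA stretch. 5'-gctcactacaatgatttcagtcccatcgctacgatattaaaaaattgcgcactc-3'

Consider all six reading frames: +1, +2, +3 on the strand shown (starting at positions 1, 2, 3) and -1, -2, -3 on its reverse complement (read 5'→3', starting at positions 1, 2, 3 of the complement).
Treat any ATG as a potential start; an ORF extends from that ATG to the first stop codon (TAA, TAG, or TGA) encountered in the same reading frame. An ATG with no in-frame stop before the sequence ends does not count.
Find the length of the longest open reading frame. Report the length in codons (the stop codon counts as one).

Reverse complement (5'→3'): GAGTGCGCAATTTTTTAATATCGTAGCGATGGGACTGAAATCATTGTAGTGAGC
Frame +1: GCT CAC TAC AAT GAT TTC AGT CCC ATC GCT ACG ATA TTA AAA AAT TGC GCA CTC — no ATG→stop ORF.
Frame +2: CTC ACT ACA ATG ATT TCA GTC CCA TCG CTA CGA TAT TAA AAA ATT GCG CAC — ATG at 11, stop TAA at 38 → 30 nt.
Frame +3: TCA CTA CAA TGA TTT CAG TCC CAT CGC TAC GAT ATT AAA AAA TTG CGC ACT — no ATG→stop ORF.
Frame -1: GAG TGC GCA ATT TTT TAA TAT CGT AGC GAT GGG ACT GAA ATC ATT GTA GTG AGC — no ATG→stop ORF.
Frame -2: AGT GCG CAA TTT TTT AAT ATC GTA GCG ATG GGA CTG AAA TCA TTG TAG TGA — ATG at 29, stop TAG at 47 → 21 nt.
Frame -3: GTG CGC AAT TTT TTA ATA TCG TAG CGA TGG GAC TGA AAT CAT TGT AGT GAG — no ATG→stop ORF.
Longest: frame +2, positions 11–40, 30 nt = 10 codons = 9 aa. → 10 codons.

10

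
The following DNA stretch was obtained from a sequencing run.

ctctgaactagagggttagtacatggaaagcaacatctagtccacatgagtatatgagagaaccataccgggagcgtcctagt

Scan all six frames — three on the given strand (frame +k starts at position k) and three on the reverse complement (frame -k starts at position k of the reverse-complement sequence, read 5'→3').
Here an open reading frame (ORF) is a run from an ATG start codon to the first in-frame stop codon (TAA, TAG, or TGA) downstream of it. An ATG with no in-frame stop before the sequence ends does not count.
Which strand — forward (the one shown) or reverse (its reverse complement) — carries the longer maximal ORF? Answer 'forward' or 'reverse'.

Reverse complement (5'→3'): ACTAGGACGCTCCCGGTATGGTTCTCTCATATACTCATGTGGACTAGATGTTGCTTTCCATGTACTAACCCTCTAGTTCAGAG
Frame +1: CTC TGA ACT AGA GGG TTA GTA CAT GGA AAG CAA CAT CTA GTC CAC ATG AGT ATA TGA GAG AAC CAT ACC GGG AGC GTC CTA — ATG at 46, stop TGA at 55 → 12 nt.
Frame +2: TCT GAA CTA GAG GGT TAG TAC ATG GAA AGC AAC ATC TAG TCC ACA TGA GTA TAT GAG AGA ACC ATA CCG GGA GCG TCC TAG — ATG at 23, stop TAG at 38 → 18 nt.
Frame +3: CTG AAC TAG AGG GTT AGT ACA TGG AAA GCA ACA TCT AGT CCA CAT GAG TAT ATG AGA GAA CCA TAC CGG GAG CGT CCT AGT — no ATG→stop ORF.
Frame -1: ACT AGG ACG CTC CCG GTA TGG TTC TCT CAT ATA CTC ATG TGG ACT AGA TGT TGC TTT CCA TGT ACT AAC CCT CTA GTT CAG — no ATG→stop ORF.
Frame -2: CTA GGA CGC TCC CGG TAT GGT TCT CTC ATA TAC TCA TGT GGA CTA GAT GTT GCT TTC CAT GTA CTA ACC CTC TAG TTC AGA — no ATG→stop ORF.
Frame -3: TAG GAC GCT CCC GGT ATG GTT CTC TCA TAT ACT CAT GTG GAC TAG ATG TTG CTT TCC ATG TAC TAA CCC TCT AGT TCA GAG — ATG at 18, stop TAG at 45 → 30 nt; ATG at 48, stop TAA at 66 → 21 nt; ATG at 60, stop TAA at 66 → 9 nt.
Forward-strand max 18 nt; reverse-strand max 30 nt. The reverse strand has the longer ORF.

reverse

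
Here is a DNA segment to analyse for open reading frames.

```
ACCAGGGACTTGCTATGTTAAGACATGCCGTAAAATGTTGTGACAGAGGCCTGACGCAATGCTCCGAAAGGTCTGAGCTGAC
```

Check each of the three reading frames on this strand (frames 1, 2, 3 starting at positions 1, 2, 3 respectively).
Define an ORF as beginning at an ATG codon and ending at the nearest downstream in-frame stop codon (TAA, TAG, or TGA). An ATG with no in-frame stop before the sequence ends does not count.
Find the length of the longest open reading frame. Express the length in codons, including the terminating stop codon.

Frame 1: ACC AGG GAC TTG CTA TGT TAA GAC ATG CCG TAA AAT GTT GTG ACA GAG GCC TGA CGC AAT GCT CCG AAA GGT CTG AGC TGA — ATG at 25, stop TAA at 31 → 9 nt.
Frame 2: CCA GGG ACT TGC TAT GTT AAG ACA TGC CGT AAA ATG TTG TGA CAG AGG CCT GAC GCA ATG CTC CGA AAG GTC TGA GCT GAC — ATG at 35, stop TGA at 41 → 9 nt; ATG at 59, stop TGA at 74 → 18 nt.
Frame 3: CAG GGA CTT GCT ATG TTA AGA CAT GCC GTA AAA TGT TGT GAC AGA GGC CTG ACG CAA TGC TCC GAA AGG TCT GAG CTG — no ATG→stop ORF.
Longest: frame 2, positions 59–76, 18 nt = 6 codons = 5 aa. → 6 codons.

6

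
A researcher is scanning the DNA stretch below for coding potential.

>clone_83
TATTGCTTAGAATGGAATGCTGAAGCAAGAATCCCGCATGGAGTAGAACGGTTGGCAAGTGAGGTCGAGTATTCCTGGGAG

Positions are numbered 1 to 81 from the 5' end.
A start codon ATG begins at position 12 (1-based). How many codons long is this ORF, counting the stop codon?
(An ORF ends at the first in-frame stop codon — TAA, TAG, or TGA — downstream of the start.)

Codons from position 12: ATG (12–14), GAA (15–17), TGC (18–20), TGA (21–23).
TGA is the first in-frame stop; that's 4 codons including the stop.

4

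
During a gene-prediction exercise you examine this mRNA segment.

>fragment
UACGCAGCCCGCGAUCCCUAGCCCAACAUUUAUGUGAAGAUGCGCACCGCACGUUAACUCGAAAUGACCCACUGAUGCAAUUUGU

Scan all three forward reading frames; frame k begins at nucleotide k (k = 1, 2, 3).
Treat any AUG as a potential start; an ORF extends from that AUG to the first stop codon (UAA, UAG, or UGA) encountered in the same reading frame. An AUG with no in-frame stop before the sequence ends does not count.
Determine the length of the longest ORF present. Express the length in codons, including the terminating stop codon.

6

Frame 1: UAC GCA GCC CGC GAU CCC UAG CCC AAC AUU UAU GUG AAG AUG CGC ACC GCA CGU UAA CUC GAA AUG ACC CAC UGA UGC AAU UUG — AUG at 40, stop UAA at 55 → 18 nt; AUG at 64, stop UGA at 73 → 12 nt.
Frame 2: ACG CAG CCC GCG AUC CCU AGC CCA ACA UUU AUG UGA AGA UGC GCA CCG CAC GUU AAC UCG AAA UGA CCC ACU GAU GCA AUU UGU — AUG at 32, stop UGA at 35 → 6 nt.
Frame 3: CGC AGC CCG CGA UCC CUA GCC CAA CAU UUA UGU GAA GAU GCG CAC CGC ACG UUA ACU CGA AAU GAC CCA CUG AUG CAA UUU — no AUG→stop ORF.
Longest: frame 1, positions 40–57, 18 nt = 6 codons = 5 aa. → 6 codons.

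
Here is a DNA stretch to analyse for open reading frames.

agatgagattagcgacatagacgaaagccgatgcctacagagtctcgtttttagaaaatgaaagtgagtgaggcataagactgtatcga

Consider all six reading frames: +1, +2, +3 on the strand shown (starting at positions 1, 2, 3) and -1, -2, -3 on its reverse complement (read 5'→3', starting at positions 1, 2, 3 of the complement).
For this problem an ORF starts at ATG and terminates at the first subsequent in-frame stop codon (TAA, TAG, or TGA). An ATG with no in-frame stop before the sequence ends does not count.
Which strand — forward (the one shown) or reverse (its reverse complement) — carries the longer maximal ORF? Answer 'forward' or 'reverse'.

reverse

Reverse complement (5'→3'): TCGATACAGTCTTATGCCTCACTCACTTTCATTTTCTAAAAACGAGACTCTGTAGGCATCGGCTTTCGTCTATGTCGCTAATCTCATCT
Frame +1: AGA TGA GAT TAG CGA CAT AGA CGA AAG CCG ATG CCT ACA GAG TCT CGT TTT TAG AAA ATG AAA GTG AGT GAG GCA TAA GAC TGT ATC — ATG at 31, stop TAG at 52 → 24 nt; ATG at 58, stop TAA at 76 → 21 nt.
Frame +2: GAT GAG ATT AGC GAC ATA GAC GAA AGC CGA TGC CTA CAG AGT CTC GTT TTT AGA AAA TGA AAG TGA GTG AGG CAT AAG ACT GTA TCG — no ATG→stop ORF.
Frame +3: ATG AGA TTA GCG ACA TAG ACG AAA GCC GAT GCC TAC AGA GTC TCG TTT TTA GAA AAT GAA AGT GAG TGA GGC ATA AGA CTG TAT CGA — ATG at 3, stop TAG at 18 → 18 nt.
Frame -1: TCG ATA CAG TCT TAT GCC TCA CTC ACT TTC ATT TTC TAA AAA CGA GAC TCT GTA GGC ATC GGC TTT CGT CTA TGT CGC TAA TCT CAT — no ATG→stop ORF.
Frame -2: CGA TAC AGT CTT ATG CCT CAC TCA CTT TCA TTT TCT AAA AAC GAG ACT CTG TAG GCA TCG GCT TTC GTC TAT GTC GCT AAT CTC ATC — ATG at 14, stop TAG at 53 → 42 nt.
Frame -3: GAT ACA GTC TTA TGC CTC ACT CAC TTT CAT TTT CTA AAA ACG AGA CTC TGT AGG CAT CGG CTT TCG TCT ATG TCG CTA ATC TCA TCT — no ATG→stop ORF.
Forward-strand max 24 nt; reverse-strand max 42 nt. The reverse strand has the longer ORF.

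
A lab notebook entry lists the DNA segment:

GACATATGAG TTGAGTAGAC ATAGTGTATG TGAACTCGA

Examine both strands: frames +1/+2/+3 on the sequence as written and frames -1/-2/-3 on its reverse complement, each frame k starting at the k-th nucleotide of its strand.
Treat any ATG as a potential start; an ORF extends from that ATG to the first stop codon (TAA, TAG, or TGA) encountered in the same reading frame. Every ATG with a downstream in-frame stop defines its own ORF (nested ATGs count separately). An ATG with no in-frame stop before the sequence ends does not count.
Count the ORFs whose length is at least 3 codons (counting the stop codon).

1

Reverse complement (5'→3'): TCGAGTTCACATACACTATGTCTACTCAACTCATATGTC
Frame +1: GAC ATA TGA GTT GAG TAG ACA TAG TGT ATG TGA ACT CGA — ATG at 28, stop TGA at 31 → 6 nt.
Frame +2: ACA TAT GAG TTG AGT AGA CAT AGT GTA TGT GAA CTC — no ATG→stop ORF.
Frame +3: CAT ATG AGT TGA GTA GAC ATA GTG TAT GTG AAC TCG — ATG at 6, stop TGA at 12 → 9 nt.
Frame -1: TCG AGT TCA CAT ACA CTA TGT CTA CTC AAC TCA TAT GTC — no ATG→stop ORF.
Frame -2: CGA GTT CAC ATA CAC TAT GTC TAC TCA ACT CAT ATG — no ATG→stop ORF.
Frame -3: GAG TTC ACA TAC ACT ATG TCT ACT CAA CTC ATA TGT — no ATG→stop ORF.
ORFs ≥ 3 codons: frame +3 6–14 (3 codons). Count = 1.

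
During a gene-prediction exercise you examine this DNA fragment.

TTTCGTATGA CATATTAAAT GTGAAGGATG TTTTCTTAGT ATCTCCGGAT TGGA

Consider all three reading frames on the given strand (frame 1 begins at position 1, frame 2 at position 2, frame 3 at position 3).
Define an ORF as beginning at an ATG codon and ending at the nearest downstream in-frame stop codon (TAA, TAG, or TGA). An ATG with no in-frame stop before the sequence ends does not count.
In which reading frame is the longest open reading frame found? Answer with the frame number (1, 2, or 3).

1

Frame 1: TTT CGT ATG ACA TAT TAA ATG TGA AGG ATG TTT TCT TAG TAT CTC CGG ATT GGA — ATG at 7, stop TAA at 16 → 12 nt; ATG at 19, stop TGA at 22 → 6 nt; ATG at 28, stop TAG at 37 → 12 nt.
Frame 2: TTC GTA TGA CAT ATT AAA TGT GAA GGA TGT TTT CTT AGT ATC TCC GGA TTG — no ATG→stop ORF.
Frame 3: TCG TAT GAC ATA TTA AAT GTG AAG GAT GTT TTC TTA GTA TCT CCG GAT TGG — no ATG→stop ORF.
Longest ORF is 12 nt in frame 1 (positions 7–18).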